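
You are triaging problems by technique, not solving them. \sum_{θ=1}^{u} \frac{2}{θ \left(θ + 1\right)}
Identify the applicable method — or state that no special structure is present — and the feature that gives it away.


Verdict: telescoping — rewrite \frac{2}{θ \left(θ + 1\right)} as simple fractions and successive terms eat each other — only the edges survive.


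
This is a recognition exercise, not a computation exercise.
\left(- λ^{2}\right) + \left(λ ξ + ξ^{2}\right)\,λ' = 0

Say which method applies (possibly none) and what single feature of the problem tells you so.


Verdict: the homogeneous substitution — scaling ξ and λ together leaves the slope fixed — it depends only on λ/ξ, so substitute the ratio. Rewriting — with the variables' roles exchanged where the shape demands it — would expose a Bernoulli structure too; the homogeneous substitution simply reads the degrees directly.


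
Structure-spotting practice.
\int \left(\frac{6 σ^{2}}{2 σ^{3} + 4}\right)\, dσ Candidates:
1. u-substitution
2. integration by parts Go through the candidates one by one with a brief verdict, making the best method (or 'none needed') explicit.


Verdict: u-substitution — the only nontrivial dependence routes through 2 σ^{3} + 4, whose derivative supplies the leftover factor up to a constant multiple — u = 2 σ^{3} + 4 flattens it.
- u-substitution — applicable, and directly so.
- integration by parts: no split into a nonconstant polynomial times one of the standard kernels — exp, sine, or cosine of a linear argument, or a logarithm — applies here.


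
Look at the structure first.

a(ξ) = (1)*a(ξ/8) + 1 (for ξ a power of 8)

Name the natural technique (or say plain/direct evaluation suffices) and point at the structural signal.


Verdict: the master substitution — recursion at ξ/8 is multiplicative in the index; logarithmic reindexing via ξ = 8^m linearizes it.


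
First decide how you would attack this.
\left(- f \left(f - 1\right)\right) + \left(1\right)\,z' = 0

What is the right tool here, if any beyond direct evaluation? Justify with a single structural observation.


Diagnosis: no special technique — solved for the derivative, no z appears — this is antidifferentiation in f wearing ODE clothing.


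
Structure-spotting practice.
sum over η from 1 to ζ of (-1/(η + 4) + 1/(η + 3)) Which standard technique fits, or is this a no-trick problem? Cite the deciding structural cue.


Diagnosis: telescoping — write out three consecutive terms and watch the interior cancel: the advanced copy one term subtracts reappears as the very next term's leading piece, pair after pair.


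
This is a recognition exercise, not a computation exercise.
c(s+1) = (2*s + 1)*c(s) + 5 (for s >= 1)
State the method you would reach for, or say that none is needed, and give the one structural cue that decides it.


Verdict: a summation factor — the coefficient 2*s + 1 drifts with the index, so no fixed root exists; normalizing by the cumulative product telescopes it.


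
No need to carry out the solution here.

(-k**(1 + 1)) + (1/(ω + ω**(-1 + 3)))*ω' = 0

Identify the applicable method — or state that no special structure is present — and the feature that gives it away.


Method: separation of variables — solved for the derivative, the right side factors as k**(1 + 1) times (ω + ω**(-1 + 3)) — all k-dependence separates from all ω-dependence. A Bernoulli substitution applies to this equation as given; separation takes the same equation in its displayed form.


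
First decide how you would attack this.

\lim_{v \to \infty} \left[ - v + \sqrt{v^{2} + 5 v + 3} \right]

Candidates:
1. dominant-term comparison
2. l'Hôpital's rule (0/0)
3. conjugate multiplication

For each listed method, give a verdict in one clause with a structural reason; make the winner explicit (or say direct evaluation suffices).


Diagnosis: conjugate multiplication — divergence minus divergence hides a finite answer — expose it by pairing \sqrt{v^{2} + 5 v + 3} - v with its conjugate.
- dominant-term comparison — no ranking of term growth rates resolves the limit here.
- l'Hôpital's rule (0/0) — the expression is a difference driving to ∞ − ∞, not a 0/0 quotient — there is no ratio for the rule to differentiate.
- conjugate multiplication: yes — fits the structure here.


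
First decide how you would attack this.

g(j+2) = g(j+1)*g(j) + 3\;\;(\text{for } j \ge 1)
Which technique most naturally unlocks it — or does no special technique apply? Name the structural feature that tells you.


Method: no special technique — no ansatz, no master substitution, no summation factor survives the nonlinearity here.


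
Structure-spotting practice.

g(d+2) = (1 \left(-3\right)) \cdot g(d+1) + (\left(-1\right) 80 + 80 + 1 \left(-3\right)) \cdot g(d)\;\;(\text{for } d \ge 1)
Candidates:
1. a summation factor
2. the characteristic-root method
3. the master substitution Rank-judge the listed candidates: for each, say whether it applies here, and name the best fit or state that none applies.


Verdict: the characteristic-root method — no index-dependence in the weights and nothing inhomogeneous: classic characteristic-equation setup.
- a summation factor: the recurrence reaches back more than one step, outside the first-order family a summation factor normalizes.
- the characteristic-root method: yes — fits the structure here.
- the master substitution — with no divided-index recursive call, reindexing by powers of a base buys nothing.


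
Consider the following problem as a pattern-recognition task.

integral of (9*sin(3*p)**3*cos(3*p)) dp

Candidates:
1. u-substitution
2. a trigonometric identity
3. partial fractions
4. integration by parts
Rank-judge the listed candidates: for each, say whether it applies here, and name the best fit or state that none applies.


Method: u-substitution — collected, the integrand has one factor that is, up to a constant, the derivative of an inner expression the rest depends on — substitute for that inner expression.
- u-substitution — yes, a natural case for it.
- a trigonometric identity — there is no trigonometric structure whose rewriting would simplify the integrand.
- partial fractions: the expression is not a ratio of polynomials that decomposes further.
- integration by parts — the integrand does not split as a nonconstant polynomial times an exp, sine, cosine of a linear argument, or logarithm — no polynomial-kernel parts product to differentiate one side of.


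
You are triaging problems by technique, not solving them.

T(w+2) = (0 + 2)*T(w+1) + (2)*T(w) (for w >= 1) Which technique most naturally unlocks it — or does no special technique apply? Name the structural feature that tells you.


Method: the characteristic-root method — the recurrence treats every index alike (constant coefficients, no forcing) — precisely the regime where r^w trials close it.


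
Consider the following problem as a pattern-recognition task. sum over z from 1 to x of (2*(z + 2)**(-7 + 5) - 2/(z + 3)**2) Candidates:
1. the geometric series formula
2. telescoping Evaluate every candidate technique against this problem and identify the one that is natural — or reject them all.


Best approach: telescoping — the generic term is a one-step difference of 2*(z + 2)**(-7 + 5), so partial sums shortcut to endpoint evaluation.
- the geometric series formula — the term-to-term ratio changes with the index, so the geometric formula cannot close it.
- telescoping — applicable, and directly so.


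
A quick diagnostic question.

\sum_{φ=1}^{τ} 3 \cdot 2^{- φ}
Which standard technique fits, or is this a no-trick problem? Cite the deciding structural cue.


Diagnosis: the geometric series formula — consecutive terms stand in a fixed index-free ratio — the geometric sum formula closes it.


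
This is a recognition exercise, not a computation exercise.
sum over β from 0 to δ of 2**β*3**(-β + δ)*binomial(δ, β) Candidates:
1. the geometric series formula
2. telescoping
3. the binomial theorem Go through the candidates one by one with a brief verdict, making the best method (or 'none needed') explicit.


Technique: the binomial theorem — binomial coefficients against complementary powers of 2 and 3: recognize the binomial expansion and resum.
- the geometric series formula — there is no constant term-to-term ratio.
- telescoping: the terms as presented offer no neighboring cancellation — a telescoping rewrite may exist, but the displayed structure does not hand one over.
- the binomial theorem — applies; the problem has the shape this method handles.


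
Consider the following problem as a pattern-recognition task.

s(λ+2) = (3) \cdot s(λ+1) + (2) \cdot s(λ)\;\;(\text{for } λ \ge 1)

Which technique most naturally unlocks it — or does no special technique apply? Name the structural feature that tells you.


Technique: the characteristic-root method — fixed numeric weights on consecutive terms and no forcing term added: the root method in its home territory.


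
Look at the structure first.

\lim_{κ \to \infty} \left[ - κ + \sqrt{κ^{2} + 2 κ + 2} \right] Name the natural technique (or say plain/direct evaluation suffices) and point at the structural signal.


Verdict: conjugate multiplication — infinity minus infinity with a radical in play — multiply by the conjugate so the divergences of \sqrt{κ^{2} + 2 κ + 2} and κ annihilate.


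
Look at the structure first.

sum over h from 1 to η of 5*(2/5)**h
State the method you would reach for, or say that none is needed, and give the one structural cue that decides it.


Method: the geometric series formula — the ratio of consecutive terms is the constant 2/5, independent of the index — a geometric sum.


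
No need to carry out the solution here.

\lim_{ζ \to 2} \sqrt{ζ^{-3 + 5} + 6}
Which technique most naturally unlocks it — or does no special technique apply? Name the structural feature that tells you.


Technique: no special technique — no denominator vanishes and nothing blows up at 2: direct substitution is the whole computation.


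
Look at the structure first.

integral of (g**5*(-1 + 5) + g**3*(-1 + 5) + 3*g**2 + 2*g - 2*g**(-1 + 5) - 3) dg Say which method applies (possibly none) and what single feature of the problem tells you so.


Verdict: no special technique — scan for structure and find none: constant multiples of powers of g, integrate directly.


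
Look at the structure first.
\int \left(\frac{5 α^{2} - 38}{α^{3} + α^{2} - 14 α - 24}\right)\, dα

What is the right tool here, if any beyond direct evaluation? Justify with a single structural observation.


Verdict: partial fractions — with α^{3} + α^{2} - 14 α - 24 factorable and the degree on top strictly smaller, simple-fraction decomposition is immediate.


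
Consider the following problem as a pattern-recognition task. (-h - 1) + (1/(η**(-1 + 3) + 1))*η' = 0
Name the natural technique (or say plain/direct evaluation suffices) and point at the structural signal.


Best approach: separation of variables — all dependence on the two variables factors apart, the defining separable shape. An exactness check succeeds on this form as well — separation and the potential function arrive at the same answer, separation more directly.


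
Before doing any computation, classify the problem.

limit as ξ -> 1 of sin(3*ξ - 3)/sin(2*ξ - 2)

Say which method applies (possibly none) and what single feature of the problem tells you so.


Verdict: l'Hôpital's rule (0/0) — both numerator and denominator vanish at 1: the genuine 0/0 indeterminate that l'Hôpital exists for. Known elementary limits would finish this too — the rule just bypasses the case analysis.


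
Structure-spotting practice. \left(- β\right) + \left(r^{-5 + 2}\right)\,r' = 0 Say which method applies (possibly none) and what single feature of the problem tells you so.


Verdict: separation of variables — all dependence on the two variables factors apart, the defining separable shape. One could also solve this as an exact equation; with each coefficient in its own variable, separating is the same work with fewer steps.


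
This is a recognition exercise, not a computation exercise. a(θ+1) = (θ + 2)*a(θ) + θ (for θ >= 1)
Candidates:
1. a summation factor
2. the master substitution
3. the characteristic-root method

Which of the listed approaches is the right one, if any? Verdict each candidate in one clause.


Diagnosis: a summation factor — one step of memory with a weight θ + 2 that changes as the index grows — the summation-factor construction is built for this.
- a summation factor — a fit — the right tool for this form.
- the master substitution: there is no divide-the-index recursive argument.
- the characteristic-root method: the coefficients vary with the index, breaking the constant-coefficient structure the method needs.


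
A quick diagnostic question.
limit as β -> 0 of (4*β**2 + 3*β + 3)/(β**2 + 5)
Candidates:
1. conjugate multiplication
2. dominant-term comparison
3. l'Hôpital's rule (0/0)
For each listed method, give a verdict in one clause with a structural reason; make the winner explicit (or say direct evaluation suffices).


Diagnosis: no special technique — nothing blocks direct substitution at 0: plug in and finish.
- conjugate multiplication — there is no infinity-minus-infinity radical difference to rationalize.
- dominant-term comparison — this limit is not decided by comparing polynomial growth at infinity.
- l'Hôpital's rule (0/0) — substituting the point produces a determinate value, not a 0 over 0 clash.


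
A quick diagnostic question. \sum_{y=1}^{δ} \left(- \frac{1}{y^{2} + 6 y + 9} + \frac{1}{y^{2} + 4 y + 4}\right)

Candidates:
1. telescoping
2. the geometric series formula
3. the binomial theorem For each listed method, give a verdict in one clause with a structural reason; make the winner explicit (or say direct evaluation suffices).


Best approach: telescoping — this sum is a zipper: each term contributes \frac{1}{y^{2} + 4 y + 4} and removes the next index's value, which the following term puts back, closing term by term.
- telescoping — yes, a natural case for it.
- the geometric series formula — the term-to-term ratio changes with the index, so the geometric formula cannot close it.
- the binomial theorem — the summand does not match any term pattern of an expanded binomial power.


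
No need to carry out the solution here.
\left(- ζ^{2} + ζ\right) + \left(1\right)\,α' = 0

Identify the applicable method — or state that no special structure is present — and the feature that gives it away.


Method: no special technique — solved for the derivative, no α appears — this is antidifferentiation in ζ wearing ODE clothing.


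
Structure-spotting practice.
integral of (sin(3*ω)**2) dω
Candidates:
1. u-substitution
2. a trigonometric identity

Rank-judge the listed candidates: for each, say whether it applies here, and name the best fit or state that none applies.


Method: a trigonometric identity — an even power like sin(3*ω)**2 flattens under the half-angle identity into first-degree cosines you can integrate directly.
- u-substitution — no subexpression of the integrand pairs with its own derivative as a factor — individual terms may offer their own substitutions, but any change of variable covering the whole integral would have to be constructed from outside the expression.
- a trigonometric identity — yes — fits the structure here.


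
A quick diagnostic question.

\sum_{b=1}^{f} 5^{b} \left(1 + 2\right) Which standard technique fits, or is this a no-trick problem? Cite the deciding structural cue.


Method: the geometric series formula — each summand is the previous one scaled by 5; that constant multiplier is itself the geometric structure.


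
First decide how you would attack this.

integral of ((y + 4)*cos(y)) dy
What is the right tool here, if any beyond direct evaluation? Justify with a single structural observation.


Method: integration by parts — a polynomial factor y + 4 multiplies cos(y); differentiating y + 4 lowers its degree while cos(y) integrates cleanly, so parts wins.


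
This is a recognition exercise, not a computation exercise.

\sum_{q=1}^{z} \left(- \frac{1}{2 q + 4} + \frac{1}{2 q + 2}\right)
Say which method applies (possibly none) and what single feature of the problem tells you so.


Diagnosis: telescoping — spot the paired structure — each term adds \frac{1}{2 q + 2} and subtracts its successor value, which the next term restores: the definition of a telescoping chain.


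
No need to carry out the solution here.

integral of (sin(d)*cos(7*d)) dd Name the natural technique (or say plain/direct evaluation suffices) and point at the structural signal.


Method: a trigonometric identity — sin(d)*cos(7*d) mixes two frequencies; the product-to-sum identity splits it into single-frequency sinusoids.


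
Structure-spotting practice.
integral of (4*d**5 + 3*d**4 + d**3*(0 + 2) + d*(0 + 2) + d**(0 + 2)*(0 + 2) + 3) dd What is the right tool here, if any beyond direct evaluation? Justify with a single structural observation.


Technique: no special technique — the integrand is a sum of constant multiples of powers of d — integrate term by term.


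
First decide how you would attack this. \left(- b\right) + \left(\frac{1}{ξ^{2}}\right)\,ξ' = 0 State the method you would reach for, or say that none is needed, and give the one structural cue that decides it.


Verdict: separation of variables — solved for the derivative, the right side factors as b times ξ^{2} — all b-dependence separates from all ξ-dependence. An exactness check succeeds on this form as well — separation and the potential function arrive at the same answer, separation more directly.


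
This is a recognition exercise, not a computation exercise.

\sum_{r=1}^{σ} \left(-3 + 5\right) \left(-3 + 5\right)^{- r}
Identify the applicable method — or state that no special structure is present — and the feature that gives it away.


Technique: the geometric series formula — consecutive terms stand in a fixed index-free ratio — the geometric sum formula closes it.


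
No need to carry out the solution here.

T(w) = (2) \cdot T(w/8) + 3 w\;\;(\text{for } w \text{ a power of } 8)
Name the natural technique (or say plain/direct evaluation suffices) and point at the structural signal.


Best approach: the master substitution — the argument contracts 8-fold per step: reindex w exponentially and solve the linear recurrence in the new index.


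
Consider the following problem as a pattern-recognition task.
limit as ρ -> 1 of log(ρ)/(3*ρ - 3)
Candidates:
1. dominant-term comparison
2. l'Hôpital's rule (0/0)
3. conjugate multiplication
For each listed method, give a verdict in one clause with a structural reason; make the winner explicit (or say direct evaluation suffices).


Method: l'Hôpital's rule (0/0) — substituting 1 gives 0 over 0; differentiate top and bottom once and re-evaluate. Known elementary limits would finish this too — the rule just bypasses the case analysis.
- dominant-term comparison: this is not a rational comparison of growth rates at infinity.
- l'Hôpital's rule (0/0): yes — fits the structure here.
- conjugate multiplication: multiplying by a conjugate would not remove any indeterminacy here.


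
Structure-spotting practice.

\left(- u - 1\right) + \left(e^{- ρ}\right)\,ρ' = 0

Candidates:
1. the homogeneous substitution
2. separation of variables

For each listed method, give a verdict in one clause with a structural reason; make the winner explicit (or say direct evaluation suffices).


Diagnosis: separation of variables — separating collects all ρ-dependence with the derivative and leaves all u-dependence opposite: variables separate.
- the homogeneous substitution: the ratio substitution does not collapse this equation.
- separation of variables — yes — fits the structure here.


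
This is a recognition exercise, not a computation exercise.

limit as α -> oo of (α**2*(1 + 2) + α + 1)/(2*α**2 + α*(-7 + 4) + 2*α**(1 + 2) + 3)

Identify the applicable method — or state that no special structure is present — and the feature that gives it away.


Best approach: dominant-term comparison — divide through by the highest power of α; every lower-order term dies and the dominant terms decide the limit. Differentiating the expression as a single quotient would eventually settle it as well; matching dominant growth settles it immediately.


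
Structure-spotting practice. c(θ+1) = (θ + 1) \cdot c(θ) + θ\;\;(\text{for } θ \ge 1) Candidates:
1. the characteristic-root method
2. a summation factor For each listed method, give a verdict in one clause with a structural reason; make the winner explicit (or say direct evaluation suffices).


Diagnosis: a summation factor — because the multiplier θ + 1 is index-dependent, divide through by its running product and sum the resulting differences.
- the characteristic-root method — the coefficients vary with the index, breaking the constant-coefficient structure the method needs.
- a summation factor — applies; the problem has the shape this method handles.


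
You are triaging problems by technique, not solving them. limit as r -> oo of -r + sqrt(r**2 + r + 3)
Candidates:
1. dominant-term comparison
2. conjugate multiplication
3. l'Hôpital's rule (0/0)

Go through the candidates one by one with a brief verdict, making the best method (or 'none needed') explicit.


Technique: conjugate multiplication — an infinity-minus-infinity difference with a surviving radical — multiply by the conjugate to cancel the divergence.
- dominant-term comparison: leading-power comparison does not apply to this form.
- conjugate multiplication: yes — fits the structure here.
- l'Hôpital's rule (0/0) — the expression is a difference driving to ∞ − ∞, not a 0/0 quotient — there is no ratio for the rule to differentiate.


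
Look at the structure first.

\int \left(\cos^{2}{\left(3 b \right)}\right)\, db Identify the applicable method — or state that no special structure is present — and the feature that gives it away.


Verdict: a trigonometric identity — apply power reduction to \cos^{2}{\left(3 b \right)}; each application halves the trigonometric degree.


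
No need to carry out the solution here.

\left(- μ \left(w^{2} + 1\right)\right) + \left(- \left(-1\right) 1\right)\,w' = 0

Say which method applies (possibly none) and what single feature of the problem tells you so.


Verdict: separation of variables — one side of the product carries the independent variable, the other the unknown — the textbook separation shape.


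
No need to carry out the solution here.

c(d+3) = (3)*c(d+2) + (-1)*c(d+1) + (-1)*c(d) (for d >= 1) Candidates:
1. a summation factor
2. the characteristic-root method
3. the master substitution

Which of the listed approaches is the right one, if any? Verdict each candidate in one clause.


Technique: the characteristic-root method — try a geometric ansatz r^d: constant coefficients turn the recurrence into one polynomial equation in r.
- a summation factor — a summation factor telescopes one-step recursions; this one carries higher-order memory.
- the characteristic-root method: applicable, and directly so.
- the master substitution — the recursive argument is a shift of the index, not a fixed fraction of it.


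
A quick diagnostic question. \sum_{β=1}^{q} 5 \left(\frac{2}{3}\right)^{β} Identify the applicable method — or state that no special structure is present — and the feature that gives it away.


Verdict: the geometric series formula — consecutive terms stand in a fixed index-free ratio — the geometric sum formula closes it.


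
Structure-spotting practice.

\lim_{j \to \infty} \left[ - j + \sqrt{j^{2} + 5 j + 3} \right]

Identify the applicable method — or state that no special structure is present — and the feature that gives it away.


Technique: conjugate multiplication — this difference gives up after one conjugate multiplication — the radical structure cancels against its conjugate.


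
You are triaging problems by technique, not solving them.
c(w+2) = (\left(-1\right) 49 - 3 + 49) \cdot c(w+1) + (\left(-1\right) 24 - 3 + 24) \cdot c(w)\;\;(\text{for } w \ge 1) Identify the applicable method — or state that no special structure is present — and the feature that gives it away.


Diagnosis: the characteristic-root method — the recurrence is linear and homogeneous with constant coefficients, so the ansatz r^w turns it into a polynomial equation for r.


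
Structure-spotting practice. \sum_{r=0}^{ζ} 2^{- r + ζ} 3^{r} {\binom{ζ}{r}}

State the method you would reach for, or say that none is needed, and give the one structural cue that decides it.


Best approach: the binomial theorem — terms weighting {\binom{ζ}{r}} against matched powers of 3 and 2 reassemble into (3 + 2)^ζ by the binomial theorem.


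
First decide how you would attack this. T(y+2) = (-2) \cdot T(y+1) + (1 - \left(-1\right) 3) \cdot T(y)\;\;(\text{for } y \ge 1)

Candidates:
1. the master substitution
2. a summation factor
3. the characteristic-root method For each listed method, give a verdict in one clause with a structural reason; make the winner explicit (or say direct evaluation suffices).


Diagnosis: the characteristic-root method — because shifting y leaves the equation's coefficients unchanged, exponential trials reduce it to algebra.
- the master substitution — there is no divide-the-index recursive argument.
- a summation factor: a summation factor telescopes one-step recursions; this one carries higher-order memory.
- the characteristic-root method — applies; the problem has the shape this method handles.


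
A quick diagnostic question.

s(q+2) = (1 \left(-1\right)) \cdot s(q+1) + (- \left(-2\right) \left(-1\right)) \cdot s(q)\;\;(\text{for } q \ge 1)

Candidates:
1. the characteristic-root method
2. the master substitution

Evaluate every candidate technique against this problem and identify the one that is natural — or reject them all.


Best approach: the characteristic-root method — linear, homogeneous, constant coefficients: solutions of the form r^q exist — find the roots of the characteristic polynomial.
- the characteristic-root method — applies; the problem has the shape this method handles.
- the master substitution — the recursion steps by a constant offset, so exponential reindexing is pointless.


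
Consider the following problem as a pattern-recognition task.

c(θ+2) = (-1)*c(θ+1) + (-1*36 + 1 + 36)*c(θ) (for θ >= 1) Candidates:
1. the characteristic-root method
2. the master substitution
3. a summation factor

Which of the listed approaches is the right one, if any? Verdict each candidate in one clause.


Best approach: the characteristic-root method — no index-dependence in the weights and nothing inhomogeneous: classic characteristic-equation setup.
- the characteristic-root method: yes — fits the structure here.
- the master substitution — the recursive argument is a shift of the index, not a fixed fraction of it.
- a summation factor — a summation factor telescopes one-step recursions; this one carries higher-order memory.


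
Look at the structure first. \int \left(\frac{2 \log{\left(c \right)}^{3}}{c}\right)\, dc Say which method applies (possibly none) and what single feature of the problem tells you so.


Diagnosis: u-substitution — collected, the integrand has one factor that is, up to a constant, the derivative of an inner expression the rest depends on — substitute for that inner expression.


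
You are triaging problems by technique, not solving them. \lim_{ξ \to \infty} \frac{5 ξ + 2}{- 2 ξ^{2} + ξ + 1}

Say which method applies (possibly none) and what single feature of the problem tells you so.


Best approach: dominant-term comparison — as ξ grows, only the highest-degree terms matter — compare leading terms and read the limit off. As a single quotient, the ∞/∞ shape would yield to repeated differentiation as well — the growth comparison gets there in one look.


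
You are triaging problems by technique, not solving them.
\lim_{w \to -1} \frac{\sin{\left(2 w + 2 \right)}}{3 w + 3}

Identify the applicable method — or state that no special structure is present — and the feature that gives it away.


Verdict: l'Hôpital's rule (0/0) — numerator and denominator both vanish at -1 — a genuine 0/0 form, which is exactly when l'Hôpital applies. A local series expansion at the point resolves it as well; the rule is the packaged version of that step.


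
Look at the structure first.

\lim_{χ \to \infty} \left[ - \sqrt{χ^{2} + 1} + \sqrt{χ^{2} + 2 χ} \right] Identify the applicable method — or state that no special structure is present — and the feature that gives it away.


Method: conjugate multiplication — \sqrt{χ^{2} + 2 χ} and \sqrt{χ^{2} + 1} both blow up, but their difference is tame once the conjugate rationalizes it.


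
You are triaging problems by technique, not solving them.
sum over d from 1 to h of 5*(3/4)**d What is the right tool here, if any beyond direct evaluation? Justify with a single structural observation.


Best approach: the geometric series formula — each term is 3/4 times the previous one, so the geometric-series formula applies directly.


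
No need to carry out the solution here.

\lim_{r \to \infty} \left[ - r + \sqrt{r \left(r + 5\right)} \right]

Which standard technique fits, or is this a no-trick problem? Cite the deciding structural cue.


Method: conjugate multiplication — this difference gives up after one conjugate multiplication — the radical structure cancels against its conjugate.


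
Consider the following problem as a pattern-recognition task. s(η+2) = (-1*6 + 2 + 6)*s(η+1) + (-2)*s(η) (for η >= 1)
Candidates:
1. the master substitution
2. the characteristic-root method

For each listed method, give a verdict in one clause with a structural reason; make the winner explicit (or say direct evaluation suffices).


Verdict: the characteristic-root method — the recurrence is linear and homogeneous with constant coefficients, so the ansatz r^η turns it into a polynomial equation for r.
- the master substitution — no fixed divisor shrinks the index between calls.
- the characteristic-root method: a fit — the right tool for this form.


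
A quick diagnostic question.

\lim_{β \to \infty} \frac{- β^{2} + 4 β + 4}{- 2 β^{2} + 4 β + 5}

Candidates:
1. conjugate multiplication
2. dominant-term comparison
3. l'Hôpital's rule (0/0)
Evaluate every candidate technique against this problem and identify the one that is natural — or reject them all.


Verdict: dominant-term comparison — growth-rate triage: the leading powers of β decide the limit, everything else is noise.
- conjugate multiplication: no divergent radical difference is present for a conjugate pair to cancel.
- dominant-term comparison — a fit — the right tool for this form.
- l'Hôpital's rule (0/0): viewed as a single quotient this runs to ∞/∞, not the 0/0 clash this candidate addresses; an at-infinity variant of the rule would resolve it, but comparing leading growth reads the answer without differentiating.


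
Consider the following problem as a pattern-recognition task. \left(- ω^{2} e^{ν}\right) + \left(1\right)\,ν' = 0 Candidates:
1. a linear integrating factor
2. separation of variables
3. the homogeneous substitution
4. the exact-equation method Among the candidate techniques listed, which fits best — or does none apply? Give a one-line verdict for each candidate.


Technique: separation of variables — the derivative equals a pure function of ω (namely ω^{2}) times a pure function of ν (namely e^{ν}); divide and integrate each side.
- a linear integrating factor — a nonlinear term in the unknown puts this outside the integrating-factor template.
- separation of variables — yes, a natural case for it.
- the homogeneous substitution: the slope changes under joint rescaling, failing the degree-zero test.
- the exact-equation method: the mixed partial derivatives differ, so the left side is not a total differential.


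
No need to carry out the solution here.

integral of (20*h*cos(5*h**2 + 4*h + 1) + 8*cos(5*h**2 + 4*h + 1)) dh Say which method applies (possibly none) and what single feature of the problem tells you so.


Best approach: u-substitution — everything non-trivial happens through the inner expression 5*h**2 + 4*h + 1, and its derivative accounts for the remaining factor up to a constant, so set u = 5*h**2 + 4*h + 1.


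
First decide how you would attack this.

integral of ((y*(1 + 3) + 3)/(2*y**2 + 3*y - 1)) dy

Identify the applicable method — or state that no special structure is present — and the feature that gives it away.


Method: u-substitution — set u = 2*y**2 + 3*y - 1: a constant multiple of its derivative, namely (y*(1 + 3) + 3), is present as a factor once the integrand is collected, so the du is sitting there waiting.


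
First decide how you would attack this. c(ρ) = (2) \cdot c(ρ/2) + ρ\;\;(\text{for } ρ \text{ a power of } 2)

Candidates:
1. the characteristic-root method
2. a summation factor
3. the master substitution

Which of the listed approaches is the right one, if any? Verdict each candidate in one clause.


Method: the master substitution — treat m = log base 2 of ρ as the new clock: one recursion step advances m by one while ρ scales by 2.
- the characteristic-root method: a divided-index call is not the fixed-shift linear shape that characteristic roots solve.
- a summation factor — the recursion divides its index rather than shifting it — there is no previous-term chain for a summation factor to telescope.
- the master substitution: applies; the problem has the shape this method handles.


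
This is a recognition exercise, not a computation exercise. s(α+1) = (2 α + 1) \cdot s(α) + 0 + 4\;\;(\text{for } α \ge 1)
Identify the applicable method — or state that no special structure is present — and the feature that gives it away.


Method: a summation factor — rescale the sequence by the product of the weights 2 α + 1 so far — the recurrence collapses to a plain running sum.


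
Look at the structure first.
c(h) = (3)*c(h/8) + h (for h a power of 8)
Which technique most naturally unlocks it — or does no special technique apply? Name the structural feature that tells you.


Diagnosis: the master substitution — the argument shrinks by the factor 8, so measure the index on a logarithmic scale and the recursion becomes a shift.


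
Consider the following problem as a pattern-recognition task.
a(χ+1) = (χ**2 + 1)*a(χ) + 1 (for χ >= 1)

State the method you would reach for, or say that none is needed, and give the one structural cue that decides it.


Diagnosis: a summation factor — rescale the sequence by the product of the weights χ**2 + 1 so far — the recurrence collapses to a plain running sum.


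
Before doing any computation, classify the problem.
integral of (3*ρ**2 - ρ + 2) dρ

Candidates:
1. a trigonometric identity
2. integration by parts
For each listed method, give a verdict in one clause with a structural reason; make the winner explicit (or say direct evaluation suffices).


Diagnosis: no special technique — nothing composite, nothing rational, nothing trigonometric — each constant-multiple power of ρ integrates by the power rule alone.
- a trigonometric identity: with no trigonometric functions present, identity rewriting has no target.
- integration by parts — parts would only shuffle a directly integrable integrand.


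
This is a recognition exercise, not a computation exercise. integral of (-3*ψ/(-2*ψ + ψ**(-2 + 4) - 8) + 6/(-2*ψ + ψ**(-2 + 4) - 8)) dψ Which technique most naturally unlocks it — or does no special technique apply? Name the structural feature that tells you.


Technique: partial fractions — a proper rational integrand whose denominator splits into simpler factors — decompose into partial fractions first.


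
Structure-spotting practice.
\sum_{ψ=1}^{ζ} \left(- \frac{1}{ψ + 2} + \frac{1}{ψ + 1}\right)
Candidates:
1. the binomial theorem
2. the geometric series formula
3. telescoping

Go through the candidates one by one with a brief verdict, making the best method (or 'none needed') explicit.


Diagnosis: telescoping — the summand is \frac{1}{ψ + 1} minus the same expression shifted by one, so consecutive terms cancel in pairs.
- the binomial theorem — the summand does not match any term pattern of an expanded binomial power.
- the geometric series formula: consecutive terms are not related by a fixed multiplier.
- telescoping — yes — fits the structure here.


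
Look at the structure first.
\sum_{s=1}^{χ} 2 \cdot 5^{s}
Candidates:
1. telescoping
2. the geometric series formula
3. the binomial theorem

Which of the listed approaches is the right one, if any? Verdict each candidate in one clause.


Technique: the geometric series formula — each summand is the previous one scaled by 5; that constant multiplier is itself the geometric structure.
- telescoping — neither a shifted-difference shape nor integer-spaced poles are present.
- the geometric series formula — applies; the problem has the shape this method handles.
- the binomial theorem: no binomial coefficients pair up with complementary powers here.


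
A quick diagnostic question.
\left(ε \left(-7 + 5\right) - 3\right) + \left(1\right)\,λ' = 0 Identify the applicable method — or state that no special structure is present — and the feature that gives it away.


Diagnosis: no special technique — solved for the derivative, λ never appears on the right — this is a direct integration in ε, not a differential-equations problem at heart.


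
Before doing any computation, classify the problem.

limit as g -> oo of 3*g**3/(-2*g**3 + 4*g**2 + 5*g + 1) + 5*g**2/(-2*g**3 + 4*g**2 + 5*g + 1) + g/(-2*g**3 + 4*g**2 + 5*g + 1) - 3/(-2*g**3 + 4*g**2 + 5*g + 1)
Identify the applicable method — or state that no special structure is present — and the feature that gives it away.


Diagnosis: dominant-term comparison — as g grows, only the highest-degree terms matter — compare leading terms and read the limit off. Viewed as a single quotient this is an ∞/∞ form — an at-infinity application of l'Hôpital's rule would also resolve it; comparing leading growth reads the answer without differentiating.


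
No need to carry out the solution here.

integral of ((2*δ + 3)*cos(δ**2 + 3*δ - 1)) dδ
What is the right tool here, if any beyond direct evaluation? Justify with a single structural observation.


Best approach: u-substitution — the only nontrivial dependence routes through δ**2 + 3*δ - 1, whose derivative supplies the leftover factor up to a constant multiple — u = δ**2 + 3*δ - 1 flattens it.


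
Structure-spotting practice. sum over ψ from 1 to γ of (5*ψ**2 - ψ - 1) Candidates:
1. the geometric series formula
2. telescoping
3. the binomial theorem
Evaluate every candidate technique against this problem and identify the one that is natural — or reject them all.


Method: no special technique — nothing telescopes and nothing is geometric; polynomial terms in ψ sum term by term.
- the geometric series formula — the term-to-term ratio drifts with the index — the one thing the geometric formula cannot absorb.
- telescoping — the terms as presented offer no neighboring cancellation — a telescoping rewrite may exist, but the displayed structure does not hand one over.
- the binomial theorem — there is no pair of bases whose matched powers would reassemble into a single binomial power.
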